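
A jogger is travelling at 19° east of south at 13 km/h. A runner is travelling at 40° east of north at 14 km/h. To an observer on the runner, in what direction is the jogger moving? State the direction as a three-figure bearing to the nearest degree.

Taking east as x and north as y: jogger velocity = (4.232, -12.292) km/h; runner velocity = (8.999, 10.725) km/h.
Velocity of jogger relative to runner = (4.232, -12.292) − (8.999, 10.725) = (-4.767, -23.016) km/h.
Bearing = atan2(-4.77, -23.02) = 191.70° clockwise from north.

192°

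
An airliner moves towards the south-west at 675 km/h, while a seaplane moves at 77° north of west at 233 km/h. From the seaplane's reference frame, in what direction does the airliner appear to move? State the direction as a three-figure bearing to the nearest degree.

Taking east as x and north as y: airliner velocity = (-477.297, -477.297) km/h; seaplane velocity = (-52.414, 227.028) km/h.
Velocity of airliner relative to seaplane = (-477.297, -477.297) − (-52.414, 227.028) = (-424.883, -704.325) km/h.
Bearing = atan2(-424.88, -704.33) = 211.10° clockwise from north.

211°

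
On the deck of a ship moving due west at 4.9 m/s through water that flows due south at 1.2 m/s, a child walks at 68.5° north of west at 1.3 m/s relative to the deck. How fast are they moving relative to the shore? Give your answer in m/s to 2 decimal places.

5.38 m/s

In east/north components (m/s): child relative to ship = (-0.476, 1.210); ship relative to water = (-4.900, 0.000); water relative to ground = (0.000, -1.200).
Sum = (-5.376, 0.010) m/s.
Speed = |(-5.376, 0.010)| = 5.376 m/s.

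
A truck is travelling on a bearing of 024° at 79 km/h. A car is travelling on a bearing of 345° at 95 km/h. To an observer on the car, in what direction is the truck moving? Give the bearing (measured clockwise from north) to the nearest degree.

Taking east as x and north as y: truck velocity = (32.132, 72.170) km/h; car velocity = (-24.588, 91.763) km/h.
Velocity of truck relative to car = (32.132, 72.170) − (-24.588, 91.763) = (56.720, -19.593) km/h.
Bearing = atan2(56.72, -19.59) = 109.06° clockwise from north.

109°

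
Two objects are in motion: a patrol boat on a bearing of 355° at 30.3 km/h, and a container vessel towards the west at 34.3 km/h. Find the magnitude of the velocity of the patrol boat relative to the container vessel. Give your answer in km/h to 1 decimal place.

43.7 km/h

Taking east as x and north as y: patrol boat velocity = (-2.641, 30.185) km/h; container vessel velocity = (-34.300, 0.000) km/h.
Velocity of patrol boat relative to container vessel = (-2.641, 30.185) − (-34.300, 0.000) = (31.659, 30.185) km/h.
Magnitude = |(31.659, 30.185)| = 43.743 km/h.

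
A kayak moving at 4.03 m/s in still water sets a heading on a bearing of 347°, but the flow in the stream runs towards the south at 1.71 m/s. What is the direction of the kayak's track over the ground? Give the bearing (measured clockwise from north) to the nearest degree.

338°

Taking east as x and north as y: velocity relative to the water = (-0.907, 3.927) m/s; the water relative to ground = (0.000, -1.710) m/s.
Velocity relative to ground = (-0.907, 3.927) + (0.000, -1.710) = (-0.907, 2.217) m/s.
Bearing = atan2(-0.91, 2.22) = 337.76° clockwise from north.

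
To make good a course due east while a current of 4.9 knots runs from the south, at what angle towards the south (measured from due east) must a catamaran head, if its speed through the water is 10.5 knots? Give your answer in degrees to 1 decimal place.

27.8°

The current pushes perpendicular to the desired track; the heading must have a component into the current equal to 4.9 knots: 10.5 sin θ = 4.9.
sin θ = 0.4667, so θ = 27.818°.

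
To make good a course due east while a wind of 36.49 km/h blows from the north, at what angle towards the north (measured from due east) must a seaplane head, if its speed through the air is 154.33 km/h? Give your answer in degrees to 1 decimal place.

13.7°

The wind pushes perpendicular to the desired track; the heading must have a component into the wind equal to 36.49 km/h: 154.33 sin θ = 36.49.
sin θ = 0.2364, so θ = 13.677°.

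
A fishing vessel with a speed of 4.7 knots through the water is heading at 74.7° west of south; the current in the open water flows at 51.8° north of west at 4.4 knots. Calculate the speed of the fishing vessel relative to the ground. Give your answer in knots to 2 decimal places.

7.59 knots

Taking east as x and north as y: velocity relative to the water = (-4.533, -1.240) knots; the water relative to ground = (-2.721, 3.458) knots.
Velocity relative to ground = (-4.533, -1.240) + (-2.721, 3.458) = (-7.254, 2.218) knots.
Speed = |(-7.254, 2.218)| = 7.586 knots.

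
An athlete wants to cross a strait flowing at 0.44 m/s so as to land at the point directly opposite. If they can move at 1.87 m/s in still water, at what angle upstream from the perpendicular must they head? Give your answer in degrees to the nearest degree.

14°

To cancel the current, the upstream component of the athlete's velocity must equal the flow: 1.87 sin θ = 0.44.
sin θ = 0.44 / 1.87 = 0.2353.
θ = arcsin(0.2353) = 13.609°.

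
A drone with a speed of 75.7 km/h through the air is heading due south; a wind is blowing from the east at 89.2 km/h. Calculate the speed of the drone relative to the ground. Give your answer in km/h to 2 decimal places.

Taking east as x and north as y: velocity relative to the air = (0.000, -75.700) km/h; the air relative to ground = (-89.200, 0.000) km/h.
Velocity relative to ground = (0.000, -75.700) + (-89.200, 0.000) = (-89.200, -75.700) km/h.
Speed = |(-89.200, -75.700)| = 116.992 km/h.

116.99 km/h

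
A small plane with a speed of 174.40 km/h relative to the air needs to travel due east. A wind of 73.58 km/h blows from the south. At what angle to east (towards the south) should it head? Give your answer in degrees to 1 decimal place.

25.0°

The wind pushes perpendicular to the desired track; the heading must have a component into the wind equal to 73.58 km/h: 174.40 sin θ = 73.58.
sin θ = 0.4219, so θ = 24.955°.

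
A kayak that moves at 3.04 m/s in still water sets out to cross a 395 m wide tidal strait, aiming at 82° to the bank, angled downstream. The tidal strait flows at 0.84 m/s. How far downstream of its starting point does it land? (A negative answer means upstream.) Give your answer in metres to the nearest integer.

166 m

Perpendicular speed = 3.010 m/s; crossing time = 395 / 3.010 = 131.211 s.
Net downstream speed = 1.263 m/s.
Drift = 1.263 × 131.211 = 165.731 m (downstream).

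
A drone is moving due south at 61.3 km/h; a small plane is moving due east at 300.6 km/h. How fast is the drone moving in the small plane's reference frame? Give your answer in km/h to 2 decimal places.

306.79 km/h

Taking east as x and north as y: drone velocity = (0.000, -61.300) km/h; small plane velocity = (300.600, 0.000) km/h.
Velocity of drone relative to small plane = (0.000, -61.300) − (300.600, 0.000) = (-300.600, -61.300) km/h.
Magnitude = |(-300.600, -61.300)| = 306.787 km/h.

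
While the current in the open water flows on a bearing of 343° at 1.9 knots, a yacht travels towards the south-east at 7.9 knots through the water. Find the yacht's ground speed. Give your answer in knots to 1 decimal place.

6.3 knots

Taking east as x and north as y: velocity relative to the water = (5.586, -5.586) knots; the water relative to ground = (-0.556, 1.817) knots.
Velocity relative to ground = (5.586, -5.586) + (-0.556, 1.817) = (5.031, -3.769) knots.
Speed = |(5.031, -3.769)| = 6.286 knots.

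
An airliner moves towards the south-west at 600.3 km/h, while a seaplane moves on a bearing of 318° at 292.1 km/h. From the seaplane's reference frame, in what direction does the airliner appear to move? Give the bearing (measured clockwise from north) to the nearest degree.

Taking east as x and north as y: airliner velocity = (-424.476, -424.476) km/h; seaplane velocity = (-195.453, 217.073) km/h.
Velocity of airliner relative to seaplane = (-424.476, -424.476) − (-195.453, 217.073) = (-229.023, -641.549) km/h.
Bearing = atan2(-229.02, -641.55) = 199.65° clockwise from north.

200°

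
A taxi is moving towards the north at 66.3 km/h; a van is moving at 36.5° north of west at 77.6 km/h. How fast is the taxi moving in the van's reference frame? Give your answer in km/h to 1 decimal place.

Taking east as x and north as y: taxi velocity = (0.000, 66.300) km/h; van velocity = (-62.379, 46.158) km/h.
Velocity of taxi relative to van = (0.000, 66.300) − (-62.379, 46.158) = (62.379, 20.142) km/h.
Magnitude = |(62.379, 20.142)| = 65.550 km/h.

65.6 km/h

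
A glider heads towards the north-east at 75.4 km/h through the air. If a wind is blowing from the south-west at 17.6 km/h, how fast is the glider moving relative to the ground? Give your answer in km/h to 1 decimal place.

93.0 km/h

Taking east as x and north as y: velocity relative to the air = (53.316, 53.316) km/h; the air relative to ground = (12.445, 12.445) km/h.
Velocity relative to ground = (53.316, 53.316) + (12.445, 12.445) = (65.761, 65.761) km/h.
Speed = |(65.761, 65.761)| = 93.000 km/h.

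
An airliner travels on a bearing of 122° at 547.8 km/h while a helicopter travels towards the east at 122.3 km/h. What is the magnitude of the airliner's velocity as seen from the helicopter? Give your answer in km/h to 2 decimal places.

Taking east as x and north as y: airliner velocity = (464.561, -290.290) km/h; helicopter velocity = (122.300, 0.000) km/h.
Velocity of airliner relative to helicopter = (464.561, -290.290) − (122.300, 0.000) = (342.261, -290.290) km/h.
Magnitude = |(342.261, -290.290)| = 448.788 km/h.

448.79 km/h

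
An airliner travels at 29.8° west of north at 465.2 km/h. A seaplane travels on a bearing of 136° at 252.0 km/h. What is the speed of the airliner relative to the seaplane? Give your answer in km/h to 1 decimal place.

Taking east as x and north as y: airliner velocity = (-231.192, 403.684) km/h; seaplane velocity = (175.054, -181.274) km/h.
Velocity of airliner relative to seaplane = (-231.192, 403.684) − (175.054, -181.274) = (-406.246, 584.958) km/h.
Magnitude = |(-406.246, 584.958)| = 712.188 km/h.

712.2 km/h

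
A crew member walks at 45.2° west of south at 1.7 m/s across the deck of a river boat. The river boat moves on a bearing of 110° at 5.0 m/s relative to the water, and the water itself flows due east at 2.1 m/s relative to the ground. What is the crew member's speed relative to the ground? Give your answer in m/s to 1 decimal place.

6.3 m/s

In east/north components (m/s): crew member relative to river boat = (-1.206, -1.198); river boat relative to water = (4.698, -1.710); water relative to ground = (2.100, 0.000).
Sum = (5.592, -2.908) m/s.
Speed = |(5.592, -2.908)| = 6.303 m/s.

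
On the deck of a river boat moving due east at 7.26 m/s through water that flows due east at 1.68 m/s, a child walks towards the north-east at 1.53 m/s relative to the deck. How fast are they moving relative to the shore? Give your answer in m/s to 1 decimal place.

10.1 m/s

In east/north components (m/s): child relative to river boat = (1.082, 1.082); river boat relative to water = (7.260, 0.000); water relative to ground = (1.680, 0.000).
Sum = (10.022, 1.082) m/s.
Speed = |(10.022, 1.082)| = 10.080 m/s.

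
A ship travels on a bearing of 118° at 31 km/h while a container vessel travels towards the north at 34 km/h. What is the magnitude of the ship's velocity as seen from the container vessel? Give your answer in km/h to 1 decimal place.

Taking east as x and north as y: ship velocity = (27.371, -14.554) km/h; container vessel velocity = (0.000, 34.000) km/h.
Velocity of ship relative to container vessel = (27.371, -14.554) − (0.000, 34.000) = (27.371, -48.554) km/h.
Magnitude = |(27.371, -48.554)| = 55.737 km/h.

55.7 km/h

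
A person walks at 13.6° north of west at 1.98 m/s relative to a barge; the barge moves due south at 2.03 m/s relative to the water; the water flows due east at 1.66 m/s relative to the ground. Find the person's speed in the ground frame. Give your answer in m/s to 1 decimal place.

1.6 m/s

In east/north components (m/s): person relative to barge = (-1.924, 0.466); barge relative to water = (0.000, -2.030); water relative to ground = (1.660, 0.000).
Sum = (-0.264, -1.564) m/s.
Speed = |(-0.264, -1.564)| = 1.587 m/s.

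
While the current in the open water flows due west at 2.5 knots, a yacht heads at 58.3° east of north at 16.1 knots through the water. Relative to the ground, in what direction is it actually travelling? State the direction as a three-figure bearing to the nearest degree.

053°

Taking east as x and north as y: velocity relative to the water = (13.698, 8.460) knots; the water relative to ground = (-2.500, 0.000) knots.
Velocity relative to ground = (13.698, 8.460) + (-2.500, 0.000) = (11.198, 8.460) knots.
Bearing = atan2(11.20, 8.46) = 52.93° clockwise from north.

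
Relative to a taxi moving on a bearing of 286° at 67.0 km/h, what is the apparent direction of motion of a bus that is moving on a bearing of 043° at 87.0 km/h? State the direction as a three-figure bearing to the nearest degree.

070°

Taking east as x and north as y: bus velocity = (59.334, 63.628) km/h; taxi velocity = (-64.405, 18.468) km/h.
Velocity of bus relative to taxi = (59.334, 63.628) − (-64.405, 18.468) = (123.738, 45.160) km/h.
Bearing = atan2(123.74, 45.16) = 69.95° clockwise from north.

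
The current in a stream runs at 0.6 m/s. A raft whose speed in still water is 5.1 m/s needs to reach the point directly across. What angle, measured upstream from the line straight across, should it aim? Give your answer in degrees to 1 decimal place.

To cancel the current, the upstream component of the raft's velocity must equal the flow: 5.1 sin θ = 0.6.
sin θ = 0.6 / 5.1 = 0.1176.
θ = arcsin(0.1176) = 6.756°.

6.8°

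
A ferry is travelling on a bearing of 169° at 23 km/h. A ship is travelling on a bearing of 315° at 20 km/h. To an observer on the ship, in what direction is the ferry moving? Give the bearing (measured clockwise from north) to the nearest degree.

Taking east as x and north as y: ferry velocity = (4.389, -22.577) km/h; ship velocity = (-14.142, 14.142) km/h.
Velocity of ferry relative to ship = (4.389, -22.577) − (-14.142, 14.142) = (18.531, -36.720) km/h.
Bearing = atan2(18.53, -36.72) = 153.22° clockwise from north.

153°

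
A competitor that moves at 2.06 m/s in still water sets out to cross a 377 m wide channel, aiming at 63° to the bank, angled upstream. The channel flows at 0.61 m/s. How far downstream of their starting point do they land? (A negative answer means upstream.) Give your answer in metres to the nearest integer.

-67 m

Perpendicular speed = 1.835 m/s; crossing time = 377 / 1.835 = 205.397 s.
Net downstream speed = -0.325 m/s.
Drift = -0.325 × 205.397 = -66.799 m (upstream).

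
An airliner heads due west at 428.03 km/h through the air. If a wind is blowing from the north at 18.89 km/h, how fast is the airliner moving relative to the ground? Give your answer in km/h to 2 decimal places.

Taking east as x and north as y: velocity relative to the air = (-428.030, 0.000) km/h; the air relative to ground = (0.000, -18.890) km/h.
Velocity relative to ground = (-428.030, 0.000) + (0.000, -18.890) = (-428.030, -18.890) km/h.
Speed = |(-428.030, -18.890)| = 428.447 km/h.

428.45 km/h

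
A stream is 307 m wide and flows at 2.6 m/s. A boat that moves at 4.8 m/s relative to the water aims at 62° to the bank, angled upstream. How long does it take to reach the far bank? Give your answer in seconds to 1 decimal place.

The component of the boat's velocity perpendicular to the bank is 4.8 × sin 62° = 4.238 m/s.
Only the cross-stream component determines the crossing time; the current contributes nothing perpendicular to the bank.
Time = 307 / 4.238 = 72.437 s.

72.4 s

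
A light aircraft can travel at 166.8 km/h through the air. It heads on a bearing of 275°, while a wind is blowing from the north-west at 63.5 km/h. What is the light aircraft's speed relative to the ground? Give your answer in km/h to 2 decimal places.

125.01 km/h

Taking east as x and north as y: velocity relative to the air = (-166.165, 14.538) km/h; the air relative to ground = (44.901, -44.901) km/h.
Velocity relative to ground = (-166.165, 14.538) + (44.901, -44.901) = (-121.264, -30.364) km/h.
Speed = |(-121.264, -30.364)| = 125.008 km/h.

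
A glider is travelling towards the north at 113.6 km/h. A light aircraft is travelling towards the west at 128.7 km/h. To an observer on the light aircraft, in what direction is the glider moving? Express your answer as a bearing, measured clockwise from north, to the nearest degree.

049°

Taking east as x and north as y: glider velocity = (0.000, 113.600) km/h; light aircraft velocity = (-128.700, 0.000) km/h.
Velocity of glider relative to light aircraft = (0.000, 113.600) − (-128.700, 0.000) = (128.700, 113.600) km/h.
Bearing = atan2(128.70, 113.60) = 48.57° clockwise from north.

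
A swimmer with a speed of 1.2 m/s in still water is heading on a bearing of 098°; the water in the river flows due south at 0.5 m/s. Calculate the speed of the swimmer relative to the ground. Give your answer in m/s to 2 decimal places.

Taking east as x and north as y: velocity relative to the water = (1.188, -0.167) m/s; the water relative to ground = (0.000, -0.500) m/s.
Velocity relative to ground = (1.188, -0.167) + (0.000, -0.500) = (1.188, -0.667) m/s.
Speed = |(1.188, -0.667)| = 1.363 m/s.

1.36 m/s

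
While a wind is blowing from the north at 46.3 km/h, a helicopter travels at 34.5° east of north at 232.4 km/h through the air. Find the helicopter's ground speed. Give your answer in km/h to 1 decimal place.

Taking east as x and north as y: velocity relative to the air = (131.633, 191.527) km/h; the air relative to ground = (0.000, -46.300) km/h.
Velocity relative to ground = (131.633, 191.527) + (0.000, -46.300) = (131.633, 145.227) km/h.
Speed = |(131.633, 145.227)| = 196.005 km/h.

196.0 km/h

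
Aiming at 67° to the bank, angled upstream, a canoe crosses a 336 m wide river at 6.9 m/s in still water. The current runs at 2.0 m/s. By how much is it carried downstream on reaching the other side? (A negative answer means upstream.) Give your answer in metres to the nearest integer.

Perpendicular speed = 6.351 m/s; crossing time = 336 / 6.351 = 52.901 s.
Net downstream speed = -0.696 m/s.
Drift = -0.696 × 52.901 = -36.821 m (upstream).

-37 m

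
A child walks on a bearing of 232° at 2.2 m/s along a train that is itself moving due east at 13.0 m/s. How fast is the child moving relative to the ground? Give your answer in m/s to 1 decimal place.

11.3 m/s

Taking east as x and north as y: train velocity = (13.000, 0.000) m/s; child velocity relative to train = (-1.734, -1.354) m/s.
Velocity relative to ground = (13.000, 0.000) + (-1.734, -1.354) = (11.266, -1.354) m/s.
Speed = |(11.266, -1.354)| = 11.348 m/s.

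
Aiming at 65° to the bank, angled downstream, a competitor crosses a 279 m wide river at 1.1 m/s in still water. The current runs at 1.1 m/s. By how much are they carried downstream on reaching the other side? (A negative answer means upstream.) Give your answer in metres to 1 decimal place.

437.9 m

Perpendicular speed = 0.997 m/s; crossing time = 279 / 0.997 = 279.857 s.
Net downstream speed = 1.565 m/s.
Drift = 1.565 × 279.857 = 437.942 m (downstream).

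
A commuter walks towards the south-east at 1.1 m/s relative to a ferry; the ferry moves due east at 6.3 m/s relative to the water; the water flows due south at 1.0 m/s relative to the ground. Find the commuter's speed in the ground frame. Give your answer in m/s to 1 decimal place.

7.3 m/s

In east/north components (m/s): commuter relative to ferry = (0.778, -0.778); ferry relative to water = (6.300, 0.000); water relative to ground = (0.000, -1.000).
Sum = (7.078, -1.778) m/s.
Speed = |(7.078, -1.778)| = 7.298 m/s.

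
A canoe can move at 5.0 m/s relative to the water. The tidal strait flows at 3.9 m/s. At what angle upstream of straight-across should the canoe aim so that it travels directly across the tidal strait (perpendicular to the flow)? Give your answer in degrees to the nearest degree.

51°

To cancel the current, the upstream component of the canoe's velocity must equal the flow: 5.0 sin θ = 3.9.
sin θ = 3.9 / 5.0 = 0.7800.
θ = arcsin(0.7800) = 51.261°.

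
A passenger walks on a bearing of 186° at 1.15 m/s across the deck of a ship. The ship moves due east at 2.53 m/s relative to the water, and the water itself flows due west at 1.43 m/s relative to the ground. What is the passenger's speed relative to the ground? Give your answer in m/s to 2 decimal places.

In east/north components (m/s): passenger relative to ship = (-0.120, -1.144); ship relative to water = (2.530, 0.000); water relative to ground = (-1.430, 0.000).
Sum = (0.980, -1.144) m/s.
Speed = |(0.980, -1.144)| = 1.506 m/s.

1.51 m/s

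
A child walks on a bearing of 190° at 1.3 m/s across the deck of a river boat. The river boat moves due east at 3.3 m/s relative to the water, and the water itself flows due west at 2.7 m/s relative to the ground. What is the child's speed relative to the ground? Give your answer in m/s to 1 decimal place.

In east/north components (m/s): child relative to river boat = (-0.226, -1.280); river boat relative to water = (3.300, 0.000); water relative to ground = (-2.700, 0.000).
Sum = (0.374, -1.280) m/s.
Speed = |(0.374, -1.280)| = 1.334 m/s.

1.3 m/s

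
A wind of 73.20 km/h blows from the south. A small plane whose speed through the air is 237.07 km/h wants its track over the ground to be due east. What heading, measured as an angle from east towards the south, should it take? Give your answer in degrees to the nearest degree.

The wind pushes perpendicular to the desired track; the heading must have a component into the wind equal to 73.20 km/h: 237.07 sin θ = 73.20.
sin θ = 0.3088, so θ = 17.985°.

18°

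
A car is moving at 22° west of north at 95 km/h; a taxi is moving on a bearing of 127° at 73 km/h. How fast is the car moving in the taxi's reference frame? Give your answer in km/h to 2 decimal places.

162.00 km/h

Taking east as x and north as y: car velocity = (-35.588, 88.082) km/h; taxi velocity = (58.300, -43.932) km/h.
Velocity of car relative to taxi = (-35.588, 88.082) − (58.300, -43.932) = (-93.888, 132.015) km/h.
Magnitude = |(-93.888, 132.015)| = 161.997 km/h.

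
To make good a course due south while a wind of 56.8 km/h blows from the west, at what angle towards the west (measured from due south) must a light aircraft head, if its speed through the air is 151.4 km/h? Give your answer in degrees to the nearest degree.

The wind pushes perpendicular to the desired track; the heading must have a component into the wind equal to 56.8 km/h: 151.4 sin θ = 56.8.
sin θ = 0.3752, so θ = 22.035°.

22°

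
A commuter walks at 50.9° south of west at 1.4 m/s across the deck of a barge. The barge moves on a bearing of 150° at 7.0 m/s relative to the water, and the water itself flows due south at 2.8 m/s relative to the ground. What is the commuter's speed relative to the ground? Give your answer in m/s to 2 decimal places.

10.29 m/s

In east/north components (m/s): commuter relative to barge = (-0.883, -1.086); barge relative to water = (3.500, -6.062); water relative to ground = (0.000, -2.800).
Sum = (2.617, -9.949) m/s.
Speed = |(2.617, -9.949)| = 10.287 m/s.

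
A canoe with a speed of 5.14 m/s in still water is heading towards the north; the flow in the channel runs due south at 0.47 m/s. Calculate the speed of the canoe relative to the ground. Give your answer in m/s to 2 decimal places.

4.67 m/s

Taking east as x and north as y: velocity relative to the water = (0.000, 5.140) m/s; the water relative to ground = (0.000, -0.470) m/s.
Velocity relative to ground = (0.000, 5.140) + (0.000, -0.470) = (0.000, 4.670) m/s.
Speed = |(0.000, 4.670)| = 4.670 m/s.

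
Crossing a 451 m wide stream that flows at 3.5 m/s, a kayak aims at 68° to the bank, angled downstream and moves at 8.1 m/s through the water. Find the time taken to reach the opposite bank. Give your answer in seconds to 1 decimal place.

The component of the kayak's velocity perpendicular to the bank is 8.1 × sin 68° = 7.510 m/s.
The flow acts along the bank and has no component across it.
Time = 451 / 7.510 = 60.052 s.

60.1 s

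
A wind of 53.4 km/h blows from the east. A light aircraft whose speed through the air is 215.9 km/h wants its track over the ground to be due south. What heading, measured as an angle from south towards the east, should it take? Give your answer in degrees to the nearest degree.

14°

The wind pushes perpendicular to the desired track; the heading must have a component into the wind equal to 53.4 km/h: 215.9 sin θ = 53.4.
sin θ = 0.2473, so θ = 14.320°.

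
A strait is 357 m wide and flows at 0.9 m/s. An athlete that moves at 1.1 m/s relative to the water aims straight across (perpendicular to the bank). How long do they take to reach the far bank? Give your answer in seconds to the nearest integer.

The component of the athlete's velocity perpendicular to the bank is 1.1 m/s.
Only the cross-stream component determines the crossing time; the current contributes nothing perpendicular to the bank.
Time = 357 / 1.100 = 324.545 s.

325 s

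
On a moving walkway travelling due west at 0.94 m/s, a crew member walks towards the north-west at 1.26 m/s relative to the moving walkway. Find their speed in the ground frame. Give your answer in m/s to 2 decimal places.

Taking east as x and north as y: moving walkway velocity = (-0.940, 0.000) m/s; crew member velocity relative to moving walkway = (-0.891, 0.891) m/s.
Velocity relative to ground = (-0.940, 0.000) + (-0.891, 0.891) = (-1.831, 0.891) m/s.
Speed = |(-1.831, 0.891)| = 2.036 m/s.

2.04 m/s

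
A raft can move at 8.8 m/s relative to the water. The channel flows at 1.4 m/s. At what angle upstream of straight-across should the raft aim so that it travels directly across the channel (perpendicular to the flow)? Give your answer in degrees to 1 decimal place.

9.2°

To cancel the current, the upstream component of the raft's velocity must equal the flow: 8.8 sin θ = 1.4.
sin θ = 1.4 / 8.8 = 0.1591.
θ = arcsin(0.1591) = 9.154°.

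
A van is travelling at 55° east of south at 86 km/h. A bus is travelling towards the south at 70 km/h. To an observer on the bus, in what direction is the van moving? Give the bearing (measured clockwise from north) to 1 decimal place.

Taking east as x and north as y: van velocity = (70.447, -49.328) km/h; bus velocity = (0.000, -70.000) km/h.
Velocity of van relative to bus = (70.447, -49.328) − (0.000, -70.000) = (70.447, 20.672) km/h.
Bearing = atan2(70.45, 20.67) = 73.65° clockwise from north.

073.6°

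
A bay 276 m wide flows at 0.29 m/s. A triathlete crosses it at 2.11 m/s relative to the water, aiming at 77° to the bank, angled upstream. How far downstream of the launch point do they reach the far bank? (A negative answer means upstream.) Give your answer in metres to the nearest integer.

-25 m

Perpendicular speed = 2.056 m/s; crossing time = 276 / 2.056 = 134.246 s.
Net downstream speed = -0.185 m/s.
Drift = -0.185 × 134.246 = -24.788 m (upstream).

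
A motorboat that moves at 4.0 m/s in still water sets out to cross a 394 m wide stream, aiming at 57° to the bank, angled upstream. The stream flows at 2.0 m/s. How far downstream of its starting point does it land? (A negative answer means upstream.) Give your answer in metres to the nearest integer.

Perpendicular speed = 3.355 m/s; crossing time = 394 / 3.355 = 117.448 s.
Net downstream speed = -0.179 m/s.
Drift = -0.179 × 117.448 = -20.971 m (upstream).

-21 m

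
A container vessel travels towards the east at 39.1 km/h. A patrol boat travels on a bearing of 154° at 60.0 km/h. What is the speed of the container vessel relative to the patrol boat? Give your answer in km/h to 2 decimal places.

Taking east as x and north as y: container vessel velocity = (39.100, 0.000) km/h; patrol boat velocity = (26.302, -53.928) km/h.
Velocity of container vessel relative to patrol boat = (39.100, 0.000) − (26.302, -53.928) = (12.798, 53.928) km/h.
Magnitude = |(12.798, 53.928)| = 55.425 km/h.

55.43 km/h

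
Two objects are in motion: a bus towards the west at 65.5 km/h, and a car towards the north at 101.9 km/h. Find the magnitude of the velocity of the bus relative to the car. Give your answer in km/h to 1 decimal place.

Taking east as x and north as y: bus velocity = (-65.500, 0.000) km/h; car velocity = (0.000, 101.900) km/h.
Velocity of bus relative to car = (-65.500, 0.000) − (0.000, 101.900) = (-65.500, -101.900) km/h.
Magnitude = |(-65.500, -101.900)| = 121.136 km/h.

121.1 km/h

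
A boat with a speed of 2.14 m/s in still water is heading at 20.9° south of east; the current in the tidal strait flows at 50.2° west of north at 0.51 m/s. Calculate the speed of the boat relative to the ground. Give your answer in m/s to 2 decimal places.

Taking east as x and north as y: velocity relative to the water = (1.999, -0.763) m/s; the water relative to ground = (-0.392, 0.326) m/s.
Velocity relative to ground = (1.999, -0.763) + (-0.392, 0.326) = (1.607, -0.437) m/s.
Speed = |(1.607, -0.437)| = 1.666 m/s.

1.67 m/s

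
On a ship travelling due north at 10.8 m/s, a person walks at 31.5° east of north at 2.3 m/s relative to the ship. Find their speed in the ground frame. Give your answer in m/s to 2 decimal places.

12.82 m/s

Taking east as x and north as y: ship velocity = (0.000, 10.800) m/s; person velocity relative to ship = (1.202, 1.961) m/s.
Velocity relative to ground = (0.000, 10.800) + (1.202, 1.961) = (1.202, 12.761) m/s.
Speed = |(1.202, 12.761)| = 12.818 m/s.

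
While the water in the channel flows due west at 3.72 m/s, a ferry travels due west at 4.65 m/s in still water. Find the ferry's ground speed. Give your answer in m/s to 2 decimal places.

8.37 m/s

Taking east as x and north as y: velocity relative to the water = (-4.650, 0.000) m/s; the water relative to ground = (-3.720, 0.000) m/s.
Velocity relative to ground = (-4.650, 0.000) + (-3.720, 0.000) = (-8.370, 0.000) m/s.
Speed = |(-8.370, 0.000)| = 8.370 m/s.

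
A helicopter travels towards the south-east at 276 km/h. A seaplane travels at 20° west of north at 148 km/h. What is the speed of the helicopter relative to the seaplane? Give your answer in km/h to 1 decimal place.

414.9 km/h

Taking east as x and north as y: helicopter velocity = (195.161, -195.161) km/h; seaplane velocity = (-50.619, 139.075) km/h.
Velocity of helicopter relative to seaplane = (195.161, -195.161) − (-50.619, 139.075) = (245.780, -334.236) km/h.
Magnitude = |(245.780, -334.236)| = 414.876 km/h.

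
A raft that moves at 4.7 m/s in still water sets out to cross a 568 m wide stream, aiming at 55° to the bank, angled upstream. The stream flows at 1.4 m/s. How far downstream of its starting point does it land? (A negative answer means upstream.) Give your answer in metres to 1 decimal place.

Perpendicular speed = 3.850 m/s; crossing time = 568 / 3.850 = 147.532 s.
Net downstream speed = -1.296 m/s.
Drift = -1.296 × 147.532 = -191.173 m (upstream).

-191.2 m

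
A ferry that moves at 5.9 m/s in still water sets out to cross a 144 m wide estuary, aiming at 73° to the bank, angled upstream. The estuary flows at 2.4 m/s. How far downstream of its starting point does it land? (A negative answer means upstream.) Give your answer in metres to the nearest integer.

Perpendicular speed = 5.642 m/s; crossing time = 144 / 5.642 = 25.522 s.
Net downstream speed = 0.675 m/s.
Drift = 0.675 × 25.522 = 17.228 m (downstream).

17 m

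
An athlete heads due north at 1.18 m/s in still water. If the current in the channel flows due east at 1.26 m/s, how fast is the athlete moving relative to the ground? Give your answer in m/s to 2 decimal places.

Taking east as x and north as y: velocity relative to the water = (0.000, 1.180) m/s; the water relative to ground = (1.260, 0.000) m/s.
Velocity relative to ground = (0.000, 1.180) + (1.260, 0.000) = (1.260, 1.180) m/s.
Speed = |(1.260, 1.180)| = 1.726 m/s.

1.73 m/s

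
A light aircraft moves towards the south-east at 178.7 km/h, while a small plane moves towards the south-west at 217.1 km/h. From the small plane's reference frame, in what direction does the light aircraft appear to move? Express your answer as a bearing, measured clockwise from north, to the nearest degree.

Taking east as x and north as y: light aircraft velocity = (126.360, -126.360) km/h; small plane velocity = (-153.513, -153.513) km/h.
Velocity of light aircraft relative to small plane = (126.360, -126.360) − (-153.513, -153.513) = (279.873, 27.153) km/h.
Bearing = atan2(279.87, 27.15) = 84.46° clockwise from north.

084°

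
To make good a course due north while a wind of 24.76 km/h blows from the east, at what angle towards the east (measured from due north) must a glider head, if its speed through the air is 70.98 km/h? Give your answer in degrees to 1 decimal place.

20.4°

The wind pushes perpendicular to the desired track; the heading must have a component into the wind equal to 24.76 km/h: 70.98 sin θ = 24.76.
sin θ = 0.3488, so θ = 20.416°.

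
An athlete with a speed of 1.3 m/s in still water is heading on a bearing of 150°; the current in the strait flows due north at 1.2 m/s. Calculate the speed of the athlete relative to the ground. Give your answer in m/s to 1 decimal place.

0.7 m/s

Taking east as x and north as y: velocity relative to the water = (0.650, -1.126) m/s; the water relative to ground = (0.000, 1.200) m/s.
Velocity relative to ground = (0.650, -1.126) + (0.000, 1.200) = (0.650, 0.074) m/s.
Speed = |(0.650, 0.074)| = 0.654 m/s.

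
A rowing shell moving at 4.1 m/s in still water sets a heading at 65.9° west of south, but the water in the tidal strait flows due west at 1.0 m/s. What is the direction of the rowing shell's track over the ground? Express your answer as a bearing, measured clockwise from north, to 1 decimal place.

250.6°

Taking east as x and north as y: velocity relative to the water = (-3.743, -1.674) m/s; the water relative to ground = (-1.000, 0.000) m/s.
Velocity relative to ground = (-3.743, -1.674) + (-1.000, 0.000) = (-4.743, -1.674) m/s.
Bearing = atan2(-4.74, -1.67) = 250.56° clockwise from north.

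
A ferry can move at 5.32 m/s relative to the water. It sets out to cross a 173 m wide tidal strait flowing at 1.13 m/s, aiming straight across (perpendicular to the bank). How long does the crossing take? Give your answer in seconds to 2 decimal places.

32.52 s

The component of the ferry's velocity perpendicular to the bank is 5.32 m/s.
The flow acts along the bank and has no component across it.
Time = 173 / 5.320 = 32.519 s.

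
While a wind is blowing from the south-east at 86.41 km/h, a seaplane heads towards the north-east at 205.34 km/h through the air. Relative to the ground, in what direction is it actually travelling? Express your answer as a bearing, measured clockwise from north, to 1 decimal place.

022.2°

Taking east as x and north as y: velocity relative to the air = (145.197, 145.197) km/h; the air relative to ground = (-61.101, 61.101) km/h.
Velocity relative to ground = (145.197, 145.197) + (-61.101, 61.101) = (84.096, 206.298) km/h.
Bearing = atan2(84.10, 206.30) = 22.18° clockwise from north.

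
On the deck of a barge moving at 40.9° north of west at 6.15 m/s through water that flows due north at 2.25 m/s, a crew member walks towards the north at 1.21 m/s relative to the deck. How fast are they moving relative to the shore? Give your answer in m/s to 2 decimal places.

8.81 m/s

In east/north components (m/s): crew member relative to barge = (0.000, 1.210); barge relative to water = (-4.648, 4.027); water relative to ground = (0.000, 2.250).
Sum = (-4.648, 7.487) m/s.
Speed = |(-4.648, 7.487)| = 8.812 m/s.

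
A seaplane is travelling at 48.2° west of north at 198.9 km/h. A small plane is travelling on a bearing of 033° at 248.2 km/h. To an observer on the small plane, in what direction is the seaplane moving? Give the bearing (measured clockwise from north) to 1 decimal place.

255.1°

Taking east as x and north as y: seaplane velocity = (-148.275, 132.573) km/h; small plane velocity = (135.179, 208.158) km/h.
Velocity of seaplane relative to small plane = (-148.275, 132.573) − (135.179, 208.158) = (-283.455, -75.585) km/h.
Bearing = atan2(-283.45, -75.58) = 255.07° clockwise from north.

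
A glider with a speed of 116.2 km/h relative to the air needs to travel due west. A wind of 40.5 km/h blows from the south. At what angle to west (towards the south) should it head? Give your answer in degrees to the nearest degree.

20°

The wind pushes perpendicular to the desired track; the heading must have a component into the wind equal to 40.5 km/h: 116.2 sin θ = 40.5.
sin θ = 0.3485, so θ = 20.398°.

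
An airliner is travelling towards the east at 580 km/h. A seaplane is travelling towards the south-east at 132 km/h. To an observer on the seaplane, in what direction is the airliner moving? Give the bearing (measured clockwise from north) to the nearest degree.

Taking east as x and north as y: airliner velocity = (580.000, 0.000) km/h; seaplane velocity = (93.338, -93.338) km/h.
Velocity of airliner relative to seaplane = (580.000, 0.000) − (93.338, -93.338) = (486.662, 93.338) km/h.
Bearing = atan2(486.66, 93.34) = 79.14° clockwise from north.

079°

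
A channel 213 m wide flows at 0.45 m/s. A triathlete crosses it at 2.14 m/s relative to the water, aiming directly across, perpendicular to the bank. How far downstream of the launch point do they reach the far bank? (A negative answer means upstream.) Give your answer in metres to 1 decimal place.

44.8 m

Perpendicular speed = 2.140 m/s; crossing time = 213 / 2.140 = 99.533 s.
Net downstream speed = 0.450 m/s.
Drift = 0.450 × 99.533 = 44.790 m (downstream).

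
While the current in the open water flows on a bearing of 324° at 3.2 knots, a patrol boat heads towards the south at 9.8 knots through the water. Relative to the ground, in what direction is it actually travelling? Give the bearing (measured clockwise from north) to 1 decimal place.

194.6°

Taking east as x and north as y: velocity relative to the water = (0.000, -9.800) knots; the water relative to ground = (-1.881, 2.589) knots.
Velocity relative to ground = (0.000, -9.800) + (-1.881, 2.589) = (-1.881, -7.211) knots.
Bearing = atan2(-1.88, -7.21) = 194.62° clockwise from north.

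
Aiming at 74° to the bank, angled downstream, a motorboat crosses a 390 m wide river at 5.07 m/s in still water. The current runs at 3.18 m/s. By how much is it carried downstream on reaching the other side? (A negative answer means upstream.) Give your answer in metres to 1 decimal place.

Perpendicular speed = 4.874 m/s; crossing time = 390 / 4.874 = 80.023 s.
Net downstream speed = 4.577 m/s.
Drift = 4.577 × 80.023 = 366.304 m (downstream).

366.3 m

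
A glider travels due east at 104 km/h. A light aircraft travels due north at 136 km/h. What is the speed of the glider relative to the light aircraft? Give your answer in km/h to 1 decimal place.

Taking east as x and north as y: glider velocity = (104.000, 0.000) km/h; light aircraft velocity = (0.000, 136.000) km/h.
Velocity of glider relative to light aircraft = (104.000, 0.000) − (0.000, 136.000) = (104.000, -136.000) km/h.
Magnitude = |(104.000, -136.000)| = 171.207 km/h.

171.2 km/h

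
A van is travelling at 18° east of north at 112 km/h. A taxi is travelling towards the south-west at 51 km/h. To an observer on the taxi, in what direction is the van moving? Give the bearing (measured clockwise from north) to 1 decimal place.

026.4°

Taking east as x and north as y: van velocity = (34.610, 106.518) km/h; taxi velocity = (-36.062, -36.062) km/h.
Velocity of van relative to taxi = (34.610, 106.518) − (-36.062, -36.062) = (70.672, 142.581) km/h.
Bearing = atan2(70.67, 142.58) = 26.37° clockwise from north.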